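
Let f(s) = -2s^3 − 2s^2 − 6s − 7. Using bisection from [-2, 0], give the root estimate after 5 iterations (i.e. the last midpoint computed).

-1.0625

midpoint -1: f = -1 < 0 → [-2, -1]
midpoint -1.5: f = 4.25 > 0 → [-1.5, -1]
midpoint -1.25: f = 1.28125 > 0 → [-1.25, -1]
midpoint -1.125: f = 0.0664 > 0 → [-1.125, -1]
midpoint -1.0625: f = -0.4839 < 0 → [-1.125, -1.0625]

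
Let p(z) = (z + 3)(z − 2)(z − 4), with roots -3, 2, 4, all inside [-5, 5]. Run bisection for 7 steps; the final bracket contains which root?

m = 0, p(m) = 24 (+); new bracket [-5, 0]
m = -2.5, p(m) = 14.625 (+); new bracket [-5, -2.5]
m = -3.75, p(m) = -33.421875 (−); new bracket [-3.75, -2.5]
m = -3.125, p(m) = -4.5645 (−); new bracket [-3.125, -2.5]
m = -2.8125, p(m) = 6.1472 (+); new bracket [-3.125, -2.8125]
m = -2.96875, p(m) = 1.0821 (+); new bracket [-3.125, -2.96875]
m = -3.046875, p(m) = -1.6671 (−); new bracket [-3.046875, -2.96875]

-3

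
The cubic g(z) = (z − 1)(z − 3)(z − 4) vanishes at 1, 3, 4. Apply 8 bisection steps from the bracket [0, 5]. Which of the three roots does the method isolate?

1

m = 2.5, g(m) = 1.125 (+); new bracket [0, 2.5]
m = 1.25, g(m) = 1.203125 (+); new bracket [0, 1.25]
m = 0.625, g(m) = -3.005859 (−); new bracket [0.625, 1.25]
m = 0.9375, g(m) = -0.3948 (−); new bracket [0.9375, 1.25]
m = 1.09375, g(m) = 0.5194 (+); new bracket [0.9375, 1.09375]
m = 1.015625, g(m) = 0.0925 (+); new bracket [0.9375, 1.015625]
m = 0.9765625, g(m) = -0.1434 (−); new bracket [0.9765625, 1.015625]
m = 0.99609375, g(m) = -0.0235 (−); new bracket [0.99609375, 1.015625]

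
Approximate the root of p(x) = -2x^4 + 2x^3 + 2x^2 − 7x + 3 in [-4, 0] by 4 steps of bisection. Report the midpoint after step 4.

-1.75

p(-2) = -23 < 0, so the root lies in [-2, 0]
p(-1) = 8 > 0, so the root lies in [-2, -1]
p(-1.5) = 1.125 > 0, so the root lies in [-2, -1.5]
p(-1.75) = -8.1016 < 0, so the root lies in [-1.75, -1.5]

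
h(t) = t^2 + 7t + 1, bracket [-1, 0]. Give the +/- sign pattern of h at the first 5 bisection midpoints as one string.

--+--

m = -0.5, h(m) = -2.25 (−); new bracket [-0.5, 0]
m = -0.25, h(m) = -0.6875 (−); new bracket [-0.25, 0]
m = -0.125, h(m) = 0.140625 (+); new bracket [-0.25, -0.125]
m = -0.1875, h(m) = -0.2773 (−); new bracket [-0.1875, -0.125]
m = -0.15625, h(m) = -0.0693 (−); new bracket [-0.15625, -0.125]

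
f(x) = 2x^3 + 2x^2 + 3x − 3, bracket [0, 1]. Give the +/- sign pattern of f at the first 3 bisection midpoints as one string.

-++

x = 0.5 gives f = -0.75, negative; keep [0.5, 1]
x = 0.75 gives f = 1.21875, positive; keep [0.5, 0.75]
x = 0.625 gives f = 0.144531, positive; keep [0.5, 0.625]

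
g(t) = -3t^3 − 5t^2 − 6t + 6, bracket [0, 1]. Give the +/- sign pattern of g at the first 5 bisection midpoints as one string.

+--++

midpoint 0.5: g = 1.375 > 0 → [0.5, 1]
midpoint 0.75: g = -2.578125 < 0 → [0.5, 0.75]
midpoint 0.625: g = -0.435547 < 0 → [0.5, 0.625]
midpoint 0.5625: g = 0.509 > 0 → [0.5625, 0.625]
midpoint 0.59375: g = 0.0468 > 0 → [0.59375, 0.625]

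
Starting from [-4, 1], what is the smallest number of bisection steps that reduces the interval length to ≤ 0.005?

10

Width after n steps is 5/2^n. Need 2^n ≥ 5/0.005 = 1000.
2^9 = 512 < 1000 ≤ 2^10 = 1024, so n = 10.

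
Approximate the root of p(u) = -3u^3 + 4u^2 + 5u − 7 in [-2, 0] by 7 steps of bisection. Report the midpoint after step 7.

-1.296875

m = -1, p(m) = -5 (−); new bracket [-2, -1]
m = -1.5, p(m) = 4.625 (+); new bracket [-1.5, -1]
m = -1.25, p(m) = -1.140625 (−); new bracket [-1.5, -1.25]
m = -1.375, p(m) = 1.4863 (+); new bracket [-1.375, -1.25]
m = -1.3125, p(m) = 0.1111 (+); new bracket [-1.3125, -1.25]
m = -1.28125, p(m) = -0.5299 (−); new bracket [-1.3125, -1.28125]
m = -1.296875, p(m) = -0.2133 (−); new bracket [-1.3125, -1.296875]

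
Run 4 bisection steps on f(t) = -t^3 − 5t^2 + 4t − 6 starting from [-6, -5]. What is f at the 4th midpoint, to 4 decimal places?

-1.7996

f(-5.5) = -12.875 < 0, so the root lies in [-6, -5.5]
f(-5.75) = -4.203125 < 0, so the root lies in [-6, -5.75]
f(-5.875) = 0.701172 > 0, so the root lies in [-5.875, -5.75]
f(-5.8125) = -1.7996 < 0, so the root lies in [-5.875, -5.8125]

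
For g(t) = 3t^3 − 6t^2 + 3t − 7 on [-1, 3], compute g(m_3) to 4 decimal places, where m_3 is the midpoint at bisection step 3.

t = 1 gives g = -7, negative; keep [1, 3]
t = 2 gives g = -1, negative; keep [2, 3]
t = 2.5 gives g = 9.875, positive; keep [2, 2.5]

9.8750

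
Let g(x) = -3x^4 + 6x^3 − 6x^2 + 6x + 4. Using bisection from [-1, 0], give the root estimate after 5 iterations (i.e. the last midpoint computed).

midpoint -0.5: g = -1.4375 < 0 → [-0.5, 0]
midpoint -0.25: g = 2.019531 > 0 → [-0.5, -0.25]
midpoint -0.375: g = 0.530518 > 0 → [-0.5, -0.375]
midpoint -0.4375: g = -0.3858 < 0 → [-0.4375, -0.375]
midpoint -0.40625: g = 0.0883 > 0 → [-0.4375, -0.40625]

-0.40625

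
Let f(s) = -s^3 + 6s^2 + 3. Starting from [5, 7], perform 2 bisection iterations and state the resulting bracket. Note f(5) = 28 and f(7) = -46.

[6, 6.5]

m = 6, f(m) = 3 (+); new bracket [6, 7]
m = 6.5, f(m) = -18.125 (−); new bracket [6, 6.5]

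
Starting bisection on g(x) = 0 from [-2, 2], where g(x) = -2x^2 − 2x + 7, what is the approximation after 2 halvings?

m = 0, g(m) = 7 (+); new bracket [0, 2]
m = 1, g(m) = 3 (+); new bracket [1, 2]

1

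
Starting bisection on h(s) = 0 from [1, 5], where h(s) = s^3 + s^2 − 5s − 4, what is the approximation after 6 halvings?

2.1875

m = 3, h(m) = 17 (+); new bracket [1, 3]
m = 2, h(m) = -2 (−); new bracket [2, 3]
m = 2.5, h(m) = 5.375 (+); new bracket [2, 2.5]
m = 2.25, h(m) = 1.2031 (+); new bracket [2, 2.25]
m = 2.125, h(m) = -0.5137 (−); new bracket [2.125, 2.25]
m = 2.1875, h(m) = 0.3152 (+); new bracket [2.125, 2.1875]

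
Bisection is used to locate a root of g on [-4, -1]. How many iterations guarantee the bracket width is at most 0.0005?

Width after n steps is 3/2^n. Need 2^n ≥ 3/0.0005 = 6000.
2^12 = 4096 < 6000 ≤ 2^13 = 8192, so n = 13.

13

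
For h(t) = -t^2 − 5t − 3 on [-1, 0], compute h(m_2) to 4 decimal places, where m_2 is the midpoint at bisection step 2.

0.1875

m = -0.5, h(m) = -0.75 (−); new bracket [-1, -0.5]
m = -0.75, h(m) = 0.1875 (+); new bracket [-0.75, -0.5]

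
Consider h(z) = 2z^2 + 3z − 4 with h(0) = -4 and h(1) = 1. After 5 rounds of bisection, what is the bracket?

z = 0.5 gives h = -2, negative; keep [0.5, 1]
z = 0.75 gives h = -0.625, negative; keep [0.75, 1]
z = 0.875 gives h = 0.15625, positive; keep [0.75, 0.875]
z = 0.8125 gives h = -0.2422, negative; keep [0.8125, 0.875]
z = 0.84375 gives h = -0.0449, negative; keep [0.84375, 0.875]

[0.84375, 0.875]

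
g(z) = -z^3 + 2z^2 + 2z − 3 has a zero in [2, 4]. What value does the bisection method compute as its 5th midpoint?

2.3125

z = 3 gives g = -6, negative; keep [2, 3]
z = 2.5 gives g = -1.125, negative; keep [2, 2.5]
z = 2.25 gives g = 0.234375, positive; keep [2.25, 2.5]
z = 2.375 gives g = -0.3652, negative; keep [2.25, 2.375]
z = 2.3125 gives g = -0.0461, negative; keep [2.25, 2.3125]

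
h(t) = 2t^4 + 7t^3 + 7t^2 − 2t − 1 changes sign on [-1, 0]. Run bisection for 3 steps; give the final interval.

[-0.375, -0.25]

m = -0.5, h(m) = 1 (+); new bracket [-0.5, 0]
m = -0.25, h(m) = -0.164062 (−); new bracket [-0.5, -0.25]
m = -0.375, h(m) = 0.404785 (+); new bracket [-0.375, -0.25]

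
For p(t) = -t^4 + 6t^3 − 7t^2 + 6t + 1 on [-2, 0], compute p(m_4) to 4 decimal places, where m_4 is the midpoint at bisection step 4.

m = -1, p(m) = -19 (−); new bracket [-1, 0]
m = -0.5, p(m) = -4.5625 (−); new bracket [-0.5, 0]
m = -0.25, p(m) = -1.035156 (−); new bracket [-0.25, 0]
m = -0.125, p(m) = 0.1287 (+); new bracket [-0.25, -0.125]

0.1287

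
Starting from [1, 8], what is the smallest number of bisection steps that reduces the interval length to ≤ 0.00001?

Width after n steps is 7/2^n. Need 2^n ≥ 7/0.00001 = 700000.
2^19 = 524288 < 700000 ≤ 2^20 = 1048576, so n = 20.

20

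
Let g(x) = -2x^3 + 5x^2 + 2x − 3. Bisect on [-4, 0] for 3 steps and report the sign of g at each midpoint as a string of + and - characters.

x = -2 gives g = 29, positive; keep [-2, 0]
x = -1 gives g = 2, positive; keep [-1, 0]
x = -0.5 gives g = -2.5, negative; keep [-1, -0.5]

++-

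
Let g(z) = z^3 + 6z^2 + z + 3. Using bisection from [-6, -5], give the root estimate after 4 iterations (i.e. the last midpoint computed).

g(-5.5) = 12.625 > 0, so the root lies in [-6, -5.5]
g(-5.75) = 5.515625 > 0, so the root lies in [-6, -5.75]
g(-5.875) = 1.439453 > 0, so the root lies in [-6, -5.875]
g(-5.9375) = -0.7341 < 0, so the root lies in [-5.9375, -5.875]

-5.9375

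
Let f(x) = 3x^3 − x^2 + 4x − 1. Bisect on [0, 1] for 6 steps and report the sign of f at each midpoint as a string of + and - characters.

x = 0.5 gives f = 1.125, positive; keep [0, 0.5]
x = 0.25 gives f = -0.015625, negative; keep [0.25, 0.5]
x = 0.375 gives f = 0.517578, positive; keep [0.25, 0.375]
x = 0.3125 gives f = 0.2439, positive; keep [0.25, 0.3125]
x = 0.28125 gives f = 0.1126, positive; keep [0.25, 0.28125]
x = 0.265625 gives f = 0.0482, positive; keep [0.25, 0.265625]

+-++++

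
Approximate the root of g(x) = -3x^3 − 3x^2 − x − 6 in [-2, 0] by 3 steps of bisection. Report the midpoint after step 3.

-1.75

g(-1) = -5 < 0, so the root lies in [-2, -1]
g(-1.5) = -1.125 < 0, so the root lies in [-2, -1.5]
g(-1.75) = 2.640625 > 0, so the root lies in [-1.75, -1.5]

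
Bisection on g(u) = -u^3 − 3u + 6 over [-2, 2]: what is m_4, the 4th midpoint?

1.25

midpoint 0: g = 6 > 0 → [0, 2]
midpoint 1: g = 2 > 0 → [1, 2]
midpoint 1.5: g = -1.875 < 0 → [1, 1.5]
midpoint 1.25: g = 0.2969 > 0 → [1.25, 1.5]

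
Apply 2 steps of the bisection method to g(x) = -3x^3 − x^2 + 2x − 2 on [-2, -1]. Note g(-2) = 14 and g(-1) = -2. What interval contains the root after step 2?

[-1.5, -1.25]

midpoint -1.5: g = 2.875 > 0 → [-1.5, -1]
midpoint -1.25: g = -0.203125 < 0 → [-1.5, -1.25]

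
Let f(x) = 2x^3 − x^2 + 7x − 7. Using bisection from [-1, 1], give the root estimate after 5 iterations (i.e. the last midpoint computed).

0.9375

x = 0 gives f = -7, negative; keep [0, 1]
x = 0.5 gives f = -3.5, negative; keep [0.5, 1]
x = 0.75 gives f = -1.46875, negative; keep [0.75, 1]
x = 0.875 gives f = -0.3008, negative; keep [0.875, 1]
x = 0.9375 gives f = 0.3315, positive; keep [0.875, 0.9375]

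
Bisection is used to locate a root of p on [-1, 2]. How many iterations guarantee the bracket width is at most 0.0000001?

Width after n steps is 3/2^n. Need 2^n ≥ 3/0.0000001 = 30000000.
2^24 = 16777216 < 30000000 ≤ 2^25 = 33554432, so n = 25.

25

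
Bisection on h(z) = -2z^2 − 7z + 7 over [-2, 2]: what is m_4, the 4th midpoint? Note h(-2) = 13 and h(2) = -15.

midpoint 0: h = 7 > 0 → [0, 2]
midpoint 1: h = -2 < 0 → [0, 1]
midpoint 0.5: h = 3 > 0 → [0.5, 1]
midpoint 0.75: h = 0.625 > 0 → [0.75, 1]

0.75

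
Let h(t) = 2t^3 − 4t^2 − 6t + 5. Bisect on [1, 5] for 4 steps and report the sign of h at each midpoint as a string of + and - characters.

+---

m = 3, h(m) = 5 (+); new bracket [1, 3]
m = 2, h(m) = -7 (−); new bracket [2, 3]
m = 2.5, h(m) = -3.75 (−); new bracket [2.5, 3]
m = 2.75, h(m) = -0.1562 (−); new bracket [2.75, 3]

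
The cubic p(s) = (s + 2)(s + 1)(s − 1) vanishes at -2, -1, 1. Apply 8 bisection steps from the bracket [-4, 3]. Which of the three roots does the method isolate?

p(-0.5) = -1.125 < 0, so the root lies in [-0.5, 3]
p(1.25) = 1.828125 > 0, so the root lies in [-0.5, 1.25]
p(0.375) = -2.041016 < 0, so the root lies in [0.375, 1.25]
p(0.8125) = -0.9558 < 0, so the root lies in [0.8125, 1.25]
p(1.03125) = 0.1924 > 0, so the root lies in [0.8125, 1.03125]
p(0.921875) = -0.4387 < 0, so the root lies in [0.921875, 1.03125]
p(0.9765625) = -0.1379 < 0, so the root lies in [0.9765625, 1.03125]
p(1.00390625) = 0.0235 > 0, so the root lies in [0.9765625, 1.00390625]

1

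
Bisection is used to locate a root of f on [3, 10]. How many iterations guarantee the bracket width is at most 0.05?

Width after n steps is 7/2^n. Need 2^n ≥ 7/0.05 = 140.
2^7 = 128 < 140 ≤ 2^8 = 256, so n = 8.

8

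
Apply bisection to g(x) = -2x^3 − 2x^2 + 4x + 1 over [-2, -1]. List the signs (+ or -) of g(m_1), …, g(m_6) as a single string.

---+-+

midpoint -1.5: g = -2.75 < 0 → [-2, -1.5]
midpoint -1.75: g = -1.40625 < 0 → [-2, -1.75]
midpoint -1.875: g = -0.347656 < 0 → [-2, -1.875]
midpoint -1.9375: g = 0.2886 > 0 → [-1.9375, -1.875]
midpoint -1.90625: g = -0.0388 < 0 → [-1.9375, -1.90625]
midpoint -1.921875: g = 0.1226 > 0 → [-1.921875, -1.90625]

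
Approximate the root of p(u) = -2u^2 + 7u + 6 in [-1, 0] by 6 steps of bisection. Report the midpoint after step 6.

-0.703125

midpoint -0.5: p = 2 > 0 → [-1, -0.5]
midpoint -0.75: p = -0.375 < 0 → [-0.75, -0.5]
midpoint -0.625: p = 0.84375 > 0 → [-0.75, -0.625]
midpoint -0.6875: p = 0.2422 > 0 → [-0.75, -0.6875]
midpoint -0.71875: p = -0.0645 < 0 → [-0.71875, -0.6875]
midpoint -0.703125: p = 0.0894 > 0 → [-0.71875, -0.703125]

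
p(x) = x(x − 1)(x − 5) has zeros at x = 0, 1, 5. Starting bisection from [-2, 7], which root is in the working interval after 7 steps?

5

x = 2.5 gives p = -9.375, negative; keep [2.5, 7]
x = 4.75 gives p = -4.453125, negative; keep [4.75, 7]
x = 5.875 gives p = 25.060547, positive; keep [4.75, 5.875]
x = 5.3125 gives p = 7.1594, positive; keep [4.75, 5.3125]
x = 5.03125 gives p = 0.6338, positive; keep [4.75, 5.03125]
x = 4.890625 gives p = -2.0811, negative; keep [4.890625, 5.03125]
x = 4.9609375 gives p = -0.7676, negative; keep [4.9609375, 5.03125]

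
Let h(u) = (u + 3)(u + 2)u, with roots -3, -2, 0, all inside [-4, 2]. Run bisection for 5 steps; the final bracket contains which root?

0

m = -1, h(m) = -2 (−); new bracket [-1, 2]
m = 0.5, h(m) = 4.375 (+); new bracket [-1, 0.5]
m = -0.25, h(m) = -1.203125 (−); new bracket [-0.25, 0.5]
m = 0.125, h(m) = 0.8301 (+); new bracket [-0.25, 0.125]
m = -0.0625, h(m) = -0.3557 (−); new bracket [-0.0625, 0.125]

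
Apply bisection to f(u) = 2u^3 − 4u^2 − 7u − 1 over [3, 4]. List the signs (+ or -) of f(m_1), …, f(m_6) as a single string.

++-+-+

m = 3.5, f(m) = 11.25 (+); new bracket [3, 3.5]
m = 3.25, f(m) = 2.65625 (+); new bracket [3, 3.25]
m = 3.125, f(m) = -0.902344 (−); new bracket [3.125, 3.25]
m = 3.1875, f(m) = 0.8179 (+); new bracket [3.125, 3.1875]
m = 3.15625, f(m) = -0.0568 (−); new bracket [3.15625, 3.1875]
m = 3.171875, f(m) = 0.3769 (+); new bracket [3.15625, 3.171875]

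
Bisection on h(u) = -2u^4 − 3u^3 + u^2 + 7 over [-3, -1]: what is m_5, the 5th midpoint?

m = -2, h(m) = 3 (+); new bracket [-3, -2]
m = -2.5, h(m) = -18 (−); new bracket [-2.5, -2]
m = -2.25, h(m) = -5.023438 (−); new bracket [-2.25, -2]
m = -2.125, h(m) = -0.479 (−); new bracket [-2.125, -2]
m = -2.0625, h(m) = 1.3835 (+); new bracket [-2.125, -2.0625]

-2.0625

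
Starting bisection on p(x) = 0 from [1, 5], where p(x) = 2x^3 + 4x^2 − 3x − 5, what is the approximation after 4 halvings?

x = 3 gives p = 76, positive; keep [1, 3]
x = 2 gives p = 21, positive; keep [1, 2]
x = 1.5 gives p = 6.25, positive; keep [1, 1.5]
x = 1.25 gives p = 1.4062, positive; keep [1, 1.25]

1.25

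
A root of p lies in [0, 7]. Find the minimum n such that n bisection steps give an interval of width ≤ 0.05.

8

Width after n steps is 7/2^n. Need 2^n ≥ 7/0.05 = 140.
2^7 = 128 < 140 ≤ 2^8 = 256, so n = 8.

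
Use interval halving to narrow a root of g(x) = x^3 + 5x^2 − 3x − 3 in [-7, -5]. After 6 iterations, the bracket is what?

midpoint -6: g = -21 < 0 → [-6, -5]
midpoint -5.5: g = -1.625 < 0 → [-5.5, -5]
midpoint -5.25: g = 5.859375 > 0 → [-5.5, -5.25]
midpoint -5.375: g = 2.291 > 0 → [-5.5, -5.375]
midpoint -5.4375: g = 0.3772 > 0 → [-5.5, -5.4375]
midpoint -5.46875: g = -0.6128 < 0 → [-5.46875, -5.4375]

[-5.46875, -5.4375]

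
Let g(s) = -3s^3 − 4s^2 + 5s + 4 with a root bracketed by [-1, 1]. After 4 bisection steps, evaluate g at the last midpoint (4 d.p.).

m = 0, g(m) = 4 (+); new bracket [-1, 0]
m = -0.5, g(m) = 0.875 (+); new bracket [-1, -0.5]
m = -0.75, g(m) = -0.734375 (−); new bracket [-0.75, -0.5]
m = -0.625, g(m) = 0.0449 (+); new bracket [-0.75, -0.625]

0.0449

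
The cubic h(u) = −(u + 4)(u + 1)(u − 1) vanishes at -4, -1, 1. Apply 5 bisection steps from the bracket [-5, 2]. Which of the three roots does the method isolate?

midpoint -1.5: h = -3.125 < 0 → [-5, -1.5]
midpoint -3.25: h = -7.171875 < 0 → [-5, -3.25]
midpoint -4.125: h = 2.001953 > 0 → [-4.125, -3.25]
midpoint -3.6875: h = -3.9368 < 0 → [-4.125, -3.6875]
midpoint -3.90625: h = -1.3368 < 0 → [-4.125, -3.90625]

-4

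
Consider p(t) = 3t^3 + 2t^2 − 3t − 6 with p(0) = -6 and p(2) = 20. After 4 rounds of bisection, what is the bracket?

[1.25, 1.375]

midpoint 1: p = -4 < 0 → [1, 2]
midpoint 1.5: p = 4.125 > 0 → [1, 1.5]
midpoint 1.25: p = -0.765625 < 0 → [1.25, 1.5]
midpoint 1.375: p = 1.4551 > 0 → [1.25, 1.375]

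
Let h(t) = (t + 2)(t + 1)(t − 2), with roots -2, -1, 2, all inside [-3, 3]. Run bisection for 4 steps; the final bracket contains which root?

m = 0, h(m) = -4 (−); new bracket [0, 3]
m = 1.5, h(m) = -4.375 (−); new bracket [1.5, 3]
m = 2.25, h(m) = 3.453125 (+); new bracket [1.5, 2.25]
m = 1.875, h(m) = -1.3926 (−); new bracket [1.875, 2.25]

2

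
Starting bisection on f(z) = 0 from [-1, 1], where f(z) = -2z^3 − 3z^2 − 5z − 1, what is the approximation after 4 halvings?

m = 0, f(m) = -1 (−); new bracket [-1, 0]
m = -0.5, f(m) = 1 (+); new bracket [-0.5, 0]
m = -0.25, f(m) = 0.09375 (+); new bracket [-0.25, 0]
m = -0.125, f(m) = -0.418 (−); new bracket [-0.25, -0.125]

-0.125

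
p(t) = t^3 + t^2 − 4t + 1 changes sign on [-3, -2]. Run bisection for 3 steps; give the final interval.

[-2.75, -2.625]

p(-2.5) = 1.625 > 0, so the root lies in [-3, -2.5]
p(-2.75) = -1.234375 < 0, so the root lies in [-2.75, -2.5]
p(-2.625) = 0.302734 > 0, so the root lies in [-2.75, -2.625]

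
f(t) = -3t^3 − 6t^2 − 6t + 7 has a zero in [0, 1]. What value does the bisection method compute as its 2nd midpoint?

0.75

f(0.5) = 2.125 > 0, so the root lies in [0.5, 1]
f(0.75) = -2.140625 < 0, so the root lies in [0.5, 0.75]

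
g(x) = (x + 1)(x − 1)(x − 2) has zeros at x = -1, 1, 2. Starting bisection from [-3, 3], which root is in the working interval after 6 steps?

g(0) = 2 > 0, so the root lies in [-3, 0]
g(-1.5) = -4.375 < 0, so the root lies in [-1.5, 0]
g(-0.75) = 1.203125 > 0, so the root lies in [-1.5, -0.75]
g(-1.125) = -0.8301 < 0, so the root lies in [-1.125, -0.75]
g(-0.9375) = 0.3557 > 0, so the root lies in [-1.125, -0.9375]
g(-1.03125) = -0.1924 < 0, so the root lies in [-1.03125, -0.9375]

-1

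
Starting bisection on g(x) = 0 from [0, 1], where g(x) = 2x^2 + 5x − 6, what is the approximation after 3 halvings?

0.875

m = 0.5, g(m) = -3 (−); new bracket [0.5, 1]
m = 0.75, g(m) = -1.125 (−); new bracket [0.75, 1]
m = 0.875, g(m) = -0.09375 (−); new bracket [0.875, 1]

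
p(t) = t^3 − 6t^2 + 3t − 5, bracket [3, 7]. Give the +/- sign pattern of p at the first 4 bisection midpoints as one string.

midpoint 5: p = -15 < 0 → [5, 7]
midpoint 6: p = 13 > 0 → [5, 6]
midpoint 5.5: p = -3.625 < 0 → [5.5, 6]
midpoint 5.75: p = 3.9844 > 0 → [5.5, 5.75]

-+-+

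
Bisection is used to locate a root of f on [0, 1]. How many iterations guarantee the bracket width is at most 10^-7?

24

Width after n steps is 1/2^n. Need 2^n ≥ 1/10^-7 = 10000000.
2^23 = 8388608 < 10000000 ≤ 2^24 = 16777216, so n = 24.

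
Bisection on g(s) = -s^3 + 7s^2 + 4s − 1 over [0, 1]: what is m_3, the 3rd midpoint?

0.125

midpoint 0.5: g = 2.625 > 0 → [0, 0.5]
midpoint 0.25: g = 0.421875 > 0 → [0, 0.25]
midpoint 0.125: g = -0.392578 < 0 → [0.125, 0.25]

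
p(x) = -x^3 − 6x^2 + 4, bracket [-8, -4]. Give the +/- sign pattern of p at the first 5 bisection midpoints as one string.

midpoint -6: p = 4 > 0 → [-6, -4]
midpoint -5: p = -21 < 0 → [-6, -5]
midpoint -5.5: p = -11.125 < 0 → [-6, -5.5]
midpoint -5.75: p = -4.2656 < 0 → [-6, -5.75]
midpoint -5.875: p = -0.3145 < 0 → [-6, -5.875]

+----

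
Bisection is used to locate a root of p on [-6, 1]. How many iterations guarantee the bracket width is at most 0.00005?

18

Width after n steps is 7/2^n. Need 2^n ≥ 7/0.00005 = 140000.
2^17 = 131072 < 140000 ≤ 2^18 = 262144, so n = 18.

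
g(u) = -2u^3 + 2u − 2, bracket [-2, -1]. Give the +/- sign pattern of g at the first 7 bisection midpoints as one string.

+-+-++-

m = -1.5, g(m) = 1.75 (+); new bracket [-1.5, -1]
m = -1.25, g(m) = -0.59375 (−); new bracket [-1.5, -1.25]
m = -1.375, g(m) = 0.449219 (+); new bracket [-1.375, -1.25]
m = -1.3125, g(m) = -0.103 (−); new bracket [-1.375, -1.3125]
m = -1.34375, g(m) = 0.1652 (+); new bracket [-1.34375, -1.3125]
m = -1.328125, g(m) = 0.0292 (+); new bracket [-1.328125, -1.3125]
m = -1.3203125, g(m) = -0.0374 (−); new bracket [-1.328125, -1.3203125]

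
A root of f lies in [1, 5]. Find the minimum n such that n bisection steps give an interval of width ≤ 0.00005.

17

Width after n steps is 4/2^n. Need 2^n ≥ 4/0.00005 = 80000.
2^16 = 65536 < 80000 ≤ 2^17 = 131072, so n = 17.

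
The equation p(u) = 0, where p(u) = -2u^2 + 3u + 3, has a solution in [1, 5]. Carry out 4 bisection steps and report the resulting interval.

[2, 2.25]

p(3) = -6 < 0, so the root lies in [1, 3]
p(2) = 1 > 0, so the root lies in [2, 3]
p(2.5) = -2 < 0, so the root lies in [2, 2.5]
p(2.25) = -0.375 < 0, so the root lies in [2, 2.25]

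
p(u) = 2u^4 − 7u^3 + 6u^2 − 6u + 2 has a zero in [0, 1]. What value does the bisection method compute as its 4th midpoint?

p(0.5) = -0.25 < 0, so the root lies in [0, 0.5]
p(0.25) = 0.773438 > 0, so the root lies in [0.25, 0.5]
p(0.375) = 0.26416 > 0, so the root lies in [0.375, 0.5]
p(0.4375) = 0.0105 > 0, so the root lies in [0.4375, 0.5]

0.4375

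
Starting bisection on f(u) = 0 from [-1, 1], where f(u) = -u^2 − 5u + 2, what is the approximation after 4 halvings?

u = 0 gives f = 2, positive; keep [0, 1]
u = 0.5 gives f = -0.75, negative; keep [0, 0.5]
u = 0.25 gives f = 0.6875, positive; keep [0.25, 0.5]
u = 0.375 gives f = -0.0156, negative; keep [0.25, 0.375]

0.375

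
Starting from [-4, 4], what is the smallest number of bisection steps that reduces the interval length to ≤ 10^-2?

10

Width after n steps is 8/2^n. Need 2^n ≥ 8/10^-2 = 800.
2^9 = 512 < 800 ≤ 2^10 = 1024, so n = 10.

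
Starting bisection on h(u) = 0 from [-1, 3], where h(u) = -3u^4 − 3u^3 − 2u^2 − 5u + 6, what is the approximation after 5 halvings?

h(1) = -7 < 0, so the root lies in [-1, 1]
h(0) = 6 > 0, so the root lies in [0, 1]
h(0.5) = 2.4375 > 0, so the root lies in [0.5, 1]
h(0.75) = -1.0898 < 0, so the root lies in [0.5, 0.75]
h(0.625) = 0.9036 > 0, so the root lies in [0.625, 0.75]

0.625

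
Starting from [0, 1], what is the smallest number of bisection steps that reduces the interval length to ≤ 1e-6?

20

Width after n steps is 1/2^n. Need 2^n ≥ 1/1e-6 = 1000000.
2^19 = 524288 < 1000000 ≤ 2^20 = 1048576, so n = 20.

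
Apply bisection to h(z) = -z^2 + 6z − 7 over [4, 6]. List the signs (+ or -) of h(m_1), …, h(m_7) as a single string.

z = 5 gives h = -2, negative; keep [4, 5]
z = 4.5 gives h = -0.25, negative; keep [4, 4.5]
z = 4.25 gives h = 0.4375, positive; keep [4.25, 4.5]
z = 4.375 gives h = 0.1094, positive; keep [4.375, 4.5]
z = 4.4375 gives h = -0.0664, negative; keep [4.375, 4.4375]
z = 4.40625 gives h = 0.0225, positive; keep [4.40625, 4.4375]
z = 4.421875 gives h = -0.0217, negative; keep [4.40625, 4.421875]

--++-+-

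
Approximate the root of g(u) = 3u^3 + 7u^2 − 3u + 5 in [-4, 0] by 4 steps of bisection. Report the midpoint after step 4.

-2.75

midpoint -2: g = 15 > 0 → [-4, -2]
midpoint -3: g = -4 < 0 → [-3, -2]
midpoint -2.5: g = 9.375 > 0 → [-3, -2.5]
midpoint -2.75: g = 3.7969 > 0 → [-3, -2.75]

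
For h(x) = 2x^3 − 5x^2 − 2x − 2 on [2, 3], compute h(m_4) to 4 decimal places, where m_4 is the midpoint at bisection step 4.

-0.3247

m = 2.5, h(m) = -7 (−); new bracket [2.5, 3]
m = 2.75, h(m) = -3.71875 (−); new bracket [2.75, 3]
m = 2.875, h(m) = -1.550781 (−); new bracket [2.875, 3]
m = 2.9375, h(m) = -0.3247 (−); new bracket [2.9375, 3]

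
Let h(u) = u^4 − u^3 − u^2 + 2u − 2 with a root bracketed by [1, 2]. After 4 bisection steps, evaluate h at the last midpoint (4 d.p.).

midpoint 1.5: h = 0.4375 > 0 → [1, 1.5]
midpoint 1.25: h = -0.574219 < 0 → [1.25, 1.5]
midpoint 1.375: h = -0.165771 < 0 → [1.375, 1.5]
midpoint 1.4375: h = 0.1082 > 0 → [1.375, 1.4375]

0.1082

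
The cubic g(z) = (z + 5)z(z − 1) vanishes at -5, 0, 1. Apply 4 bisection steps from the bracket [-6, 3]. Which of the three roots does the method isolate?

z = -1.5 gives g = 13.125, positive; keep [-6, -1.5]
z = -3.75 gives g = 22.265625, positive; keep [-6, -3.75]
z = -4.875 gives g = 3.580078, positive; keep [-6, -4.875]
z = -5.4375 gives g = -15.3142, negative; keep [-5.4375, -4.875]

-5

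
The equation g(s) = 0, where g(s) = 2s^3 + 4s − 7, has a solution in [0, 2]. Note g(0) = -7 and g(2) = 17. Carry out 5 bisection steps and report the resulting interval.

midpoint 1: g = -1 < 0 → [1, 2]
midpoint 1.5: g = 5.75 > 0 → [1, 1.5]
midpoint 1.25: g = 1.90625 > 0 → [1, 1.25]
midpoint 1.125: g = 0.3477 > 0 → [1, 1.125]
midpoint 1.0625: g = -0.3511 < 0 → [1.0625, 1.125]

[1.0625, 1.125]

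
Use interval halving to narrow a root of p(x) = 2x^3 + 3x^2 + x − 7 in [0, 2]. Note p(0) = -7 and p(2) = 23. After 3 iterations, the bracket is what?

p(1) = -1 < 0, so the root lies in [1, 2]
p(1.5) = 8 > 0, so the root lies in [1, 1.5]
p(1.25) = 2.84375 > 0, so the root lies in [1, 1.25]

[1, 1.25]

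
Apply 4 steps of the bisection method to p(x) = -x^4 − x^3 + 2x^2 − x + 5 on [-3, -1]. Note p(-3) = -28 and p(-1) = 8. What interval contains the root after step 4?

x = -2 gives p = 7, positive; keep [-3, -2]
x = -2.5 gives p = -3.4375, negative; keep [-2.5, -2]
x = -2.25 gives p = 3.136719, positive; keep [-2.5, -2.25]
x = -2.375 gives p = 0.2361, positive; keep [-2.5, -2.375]

[-2.5, -2.375]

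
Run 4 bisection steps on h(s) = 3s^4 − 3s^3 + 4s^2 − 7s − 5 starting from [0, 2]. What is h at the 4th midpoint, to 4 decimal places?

2.2332

midpoint 1: h = -8 < 0 → [1, 2]
midpoint 1.5: h = -1.4375 < 0 → [1.5, 2]
midpoint 1.75: h = 7.058594 > 0 → [1.5, 1.75]
midpoint 1.625: h = 2.2332 > 0 → [1.5, 1.625]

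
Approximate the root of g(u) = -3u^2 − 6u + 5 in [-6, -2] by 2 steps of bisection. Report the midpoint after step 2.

midpoint -4: g = -19 < 0 → [-4, -2]
midpoint -3: g = -4 < 0 → [-3, -2]

-3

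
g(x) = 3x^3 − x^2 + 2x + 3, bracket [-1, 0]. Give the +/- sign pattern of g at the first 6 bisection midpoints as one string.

+-++-+

m = -0.5, g(m) = 1.375 (+); new bracket [-1, -0.5]
m = -0.75, g(m) = -0.328125 (−); new bracket [-0.75, -0.5]
m = -0.625, g(m) = 0.626953 (+); new bracket [-0.75, -0.625]
m = -0.6875, g(m) = 0.1775 (+); new bracket [-0.75, -0.6875]
m = -0.71875, g(m) = -0.068 (−); new bracket [-0.71875, -0.6875]
m = -0.703125, g(m) = 0.0565 (+); new bracket [-0.71875, -0.703125]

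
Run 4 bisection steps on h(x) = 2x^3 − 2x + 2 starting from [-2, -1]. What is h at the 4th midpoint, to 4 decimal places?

0.1030

x = -1.5 gives h = -1.75, negative; keep [-1.5, -1]
x = -1.25 gives h = 0.59375, positive; keep [-1.5, -1.25]
x = -1.375 gives h = -0.449219, negative; keep [-1.375, -1.25]
x = -1.3125 gives h = 0.103, positive; keep [-1.375, -1.3125]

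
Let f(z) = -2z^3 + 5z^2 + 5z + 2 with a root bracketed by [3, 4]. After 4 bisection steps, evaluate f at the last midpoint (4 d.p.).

midpoint 3.5: f = -5 < 0 → [3, 3.5]
midpoint 3.25: f = 2.40625 > 0 → [3.25, 3.5]
midpoint 3.375: f = -1.058594 < 0 → [3.25, 3.375]
midpoint 3.3125: f = 0.7319 > 0 → [3.3125, 3.375]

0.7319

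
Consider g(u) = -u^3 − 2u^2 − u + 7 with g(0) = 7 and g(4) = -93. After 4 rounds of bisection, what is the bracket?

u = 2 gives g = -11, negative; keep [0, 2]
u = 1 gives g = 3, positive; keep [1, 2]
u = 1.5 gives g = -2.375, negative; keep [1, 1.5]
u = 1.25 gives g = 0.6719, positive; keep [1.25, 1.5]

[1.25, 1.5]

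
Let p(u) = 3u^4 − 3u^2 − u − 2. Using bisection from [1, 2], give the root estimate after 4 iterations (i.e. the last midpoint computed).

1.3125

u = 1.5 gives p = 4.9375, positive; keep [1, 1.5]
u = 1.25 gives p = -0.613281, negative; keep [1.25, 1.5]
u = 1.375 gives p = 1.676514, positive; keep [1.25, 1.375]
u = 1.3125 gives p = 0.4222, positive; keep [1.25, 1.3125]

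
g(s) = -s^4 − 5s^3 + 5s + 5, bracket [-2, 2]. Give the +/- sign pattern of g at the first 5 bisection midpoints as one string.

g(0) = 5 > 0, so the root lies in [0, 2]
g(1) = 4 > 0, so the root lies in [1, 2]
g(1.5) = -9.4375 < 0, so the root lies in [1, 1.5]
g(1.25) = -0.957 < 0, so the root lies in [1, 1.25]
g(1.125) = 1.9041 > 0, so the root lies in [1.125, 1.25]

++--+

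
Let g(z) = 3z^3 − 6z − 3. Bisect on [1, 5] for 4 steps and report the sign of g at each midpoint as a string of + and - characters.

++-+

z = 3 gives g = 60, positive; keep [1, 3]
z = 2 gives g = 9, positive; keep [1, 2]
z = 1.5 gives g = -1.875, negative; keep [1.5, 2]
z = 1.75 gives g = 2.5781, positive; keep [1.5, 1.75]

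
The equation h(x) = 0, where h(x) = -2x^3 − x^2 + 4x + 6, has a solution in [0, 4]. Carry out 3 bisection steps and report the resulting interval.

[1.5, 2]

midpoint 2: h = -6 < 0 → [0, 2]
midpoint 1: h = 7 > 0 → [1, 2]
midpoint 1.5: h = 3 > 0 → [1.5, 2]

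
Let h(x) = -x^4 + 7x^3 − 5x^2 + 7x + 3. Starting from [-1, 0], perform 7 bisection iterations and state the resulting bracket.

[-0.328125, -0.3203125]

x = -0.5 gives h = -2.6875, negative; keep [-0.5, 0]
x = -0.25 gives h = 0.824219, positive; keep [-0.5, -0.25]
x = -0.375 gives h = -0.717041, negative; keep [-0.375, -0.25]
x = -0.3125 gives h = 0.1011, positive; keep [-0.375, -0.3125]
x = -0.34375 gives h = -0.2954, negative; keep [-0.34375, -0.3125]
x = -0.328125 gives h = -0.0941, negative; keep [-0.328125, -0.3125]
x = -0.3203125 gives h = 0.0042, positive; keep [-0.328125, -0.3203125]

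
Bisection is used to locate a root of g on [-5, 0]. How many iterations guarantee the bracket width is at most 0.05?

7

Width after n steps is 5/2^n. Need 2^n ≥ 5/0.05 = 100.
2^6 = 64 < 100 ≤ 2^7 = 128, so n = 7.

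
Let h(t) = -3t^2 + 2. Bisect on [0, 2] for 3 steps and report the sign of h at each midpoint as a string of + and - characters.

m = 1, h(m) = -1 (−); new bracket [0, 1]
m = 0.5, h(m) = 1.25 (+); new bracket [0.5, 1]
m = 0.75, h(m) = 0.3125 (+); new bracket [0.75, 1]

-++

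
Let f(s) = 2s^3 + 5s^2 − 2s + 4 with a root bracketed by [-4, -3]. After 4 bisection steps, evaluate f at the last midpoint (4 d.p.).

midpoint -3.5: f = -13.5 < 0 → [-3.5, -3]
midpoint -3.25: f = -5.34375 < 0 → [-3.25, -3]
midpoint -3.125: f = -1.957031 < 0 → [-3.125, -3]
midpoint -3.0625: f = -0.4263 < 0 → [-3.0625, -3]

-0.4263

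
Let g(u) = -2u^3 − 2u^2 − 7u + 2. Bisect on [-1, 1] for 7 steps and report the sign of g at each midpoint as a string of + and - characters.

g(0) = 2 > 0, so the root lies in [0, 1]
g(0.5) = -2.25 < 0, so the root lies in [0, 0.5]
g(0.25) = 0.09375 > 0, so the root lies in [0.25, 0.5]
g(0.375) = -1.0117 < 0, so the root lies in [0.25, 0.375]
g(0.3125) = -0.4438 < 0, so the root lies in [0.25, 0.3125]
g(0.28125) = -0.1714 < 0, so the root lies in [0.25, 0.28125]
g(0.265625) = -0.038 < 0, so the root lies in [0.25, 0.265625]

+-+----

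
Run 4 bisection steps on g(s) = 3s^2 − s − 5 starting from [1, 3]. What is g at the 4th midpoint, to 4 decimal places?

-0.7031

s = 2 gives g = 5, positive; keep [1, 2]
s = 1.5 gives g = 0.25, positive; keep [1, 1.5]
s = 1.25 gives g = -1.5625, negative; keep [1.25, 1.5]
s = 1.375 gives g = -0.7031, negative; keep [1.375, 1.5]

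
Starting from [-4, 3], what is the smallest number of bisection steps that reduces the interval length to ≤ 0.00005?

Width after n steps is 7/2^n. Need 2^n ≥ 7/0.00005 = 140000.
2^17 = 131072 < 140000 ≤ 2^18 = 262144, so n = 18.

18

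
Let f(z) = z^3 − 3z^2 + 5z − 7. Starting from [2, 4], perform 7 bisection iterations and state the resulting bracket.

m = 3, f(m) = 8 (+); new bracket [2, 3]
m = 2.5, f(m) = 2.375 (+); new bracket [2, 2.5]
m = 2.25, f(m) = 0.453125 (+); new bracket [2, 2.25]
m = 2.125, f(m) = -0.3262 (−); new bracket [2.125, 2.25]
m = 2.1875, f(m) = 0.0496 (+); new bracket [2.125, 2.1875]
m = 2.15625, f(m) = -0.1417 (−); new bracket [2.15625, 2.1875]
m = 2.171875, f(m) = -0.0469 (−); new bracket [2.171875, 2.1875]

[2.171875, 2.1875]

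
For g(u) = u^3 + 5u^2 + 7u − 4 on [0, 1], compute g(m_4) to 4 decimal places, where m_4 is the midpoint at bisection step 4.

midpoint 0.5: g = 0.875 > 0 → [0, 0.5]
midpoint 0.25: g = -1.921875 < 0 → [0.25, 0.5]
midpoint 0.375: g = -0.619141 < 0 → [0.375, 0.5]
midpoint 0.4375: g = 0.1033 > 0 → [0.375, 0.4375]

0.1033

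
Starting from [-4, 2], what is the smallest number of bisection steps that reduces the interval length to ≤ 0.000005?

Width after n steps is 6/2^n. Need 2^n ≥ 6/0.000005 = 1200000.
2^20 = 1048576 < 1200000 ≤ 2^21 = 2097152, so n = 21.

21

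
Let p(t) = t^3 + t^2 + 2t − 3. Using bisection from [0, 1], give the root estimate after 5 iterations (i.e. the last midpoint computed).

0.84375

t = 0.5 gives p = -1.625, negative; keep [0.5, 1]
t = 0.75 gives p = -0.515625, negative; keep [0.75, 1]
t = 0.875 gives p = 0.185547, positive; keep [0.75, 0.875]
t = 0.8125 gives p = -0.1785, negative; keep [0.8125, 0.875]
t = 0.84375 gives p = 0.0001, positive; keep [0.8125, 0.84375]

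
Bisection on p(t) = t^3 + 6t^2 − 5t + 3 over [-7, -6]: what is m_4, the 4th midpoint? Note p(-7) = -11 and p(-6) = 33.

midpoint -6.5: p = 14.375 > 0 → [-7, -6.5]
midpoint -6.75: p = 2.578125 > 0 → [-7, -6.75]
midpoint -6.875: p = -3.982422 < 0 → [-6.875, -6.75]
midpoint -6.8125: p = -0.6458 < 0 → [-6.8125, -6.75]

-6.8125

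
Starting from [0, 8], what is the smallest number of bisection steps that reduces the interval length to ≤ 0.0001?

17

Width after n steps is 8/2^n. Need 2^n ≥ 8/0.0001 = 80000.
2^16 = 65536 < 80000 ≤ 2^17 = 131072, so n = 17.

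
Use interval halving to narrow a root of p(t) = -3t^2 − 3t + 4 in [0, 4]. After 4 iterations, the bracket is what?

[0.75, 1]

m = 2, p(m) = -14 (−); new bracket [0, 2]
m = 1, p(m) = -2 (−); new bracket [0, 1]
m = 0.5, p(m) = 1.75 (+); new bracket [0.5, 1]
m = 0.75, p(m) = 0.0625 (+); new bracket [0.75, 1]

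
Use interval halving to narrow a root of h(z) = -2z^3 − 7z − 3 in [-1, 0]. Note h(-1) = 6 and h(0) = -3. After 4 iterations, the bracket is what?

[-0.4375, -0.375]

m = -0.5, h(m) = 0.75 (+); new bracket [-0.5, 0]
m = -0.25, h(m) = -1.21875 (−); new bracket [-0.5, -0.25]
m = -0.375, h(m) = -0.269531 (−); new bracket [-0.5, -0.375]
m = -0.4375, h(m) = 0.23 (+); new bracket [-0.4375, -0.375]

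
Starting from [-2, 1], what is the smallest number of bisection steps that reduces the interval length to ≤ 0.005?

Width after n steps is 3/2^n. Need 2^n ≥ 3/0.005 = 600.
2^9 = 512 < 600 ≤ 2^10 = 1024, so n = 10.

10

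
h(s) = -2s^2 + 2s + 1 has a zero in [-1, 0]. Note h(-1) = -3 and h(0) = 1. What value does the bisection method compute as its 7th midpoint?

-0.3671875

h(-0.5) = -0.5 < 0, so the root lies in [-0.5, 0]
h(-0.25) = 0.375 > 0, so the root lies in [-0.5, -0.25]
h(-0.375) = -0.03125 < 0, so the root lies in [-0.375, -0.25]
h(-0.3125) = 0.1797 > 0, so the root lies in [-0.375, -0.3125]
h(-0.34375) = 0.0762 > 0, so the root lies in [-0.375, -0.34375]
h(-0.359375) = 0.0229 > 0, so the root lies in [-0.375, -0.359375]
h(-0.3671875) = -0.004 < 0, so the root lies in [-0.3671875, -0.359375]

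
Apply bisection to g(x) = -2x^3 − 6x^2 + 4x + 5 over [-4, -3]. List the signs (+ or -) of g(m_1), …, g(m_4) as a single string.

+-+-

x = -3.5 gives g = 3.25, positive; keep [-3.5, -3]
x = -3.25 gives g = -2.71875, negative; keep [-3.5, -3.25]
x = -3.375 gives g = 0.042969, positive; keep [-3.375, -3.25]
x = -3.3125 gives g = -1.3921, negative; keep [-3.375, -3.3125]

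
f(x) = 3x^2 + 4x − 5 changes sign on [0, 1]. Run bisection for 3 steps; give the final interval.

[0.75, 0.875]

f(0.5) = -2.25 < 0, so the root lies in [0.5, 1]
f(0.75) = -0.3125 < 0, so the root lies in [0.75, 1]
f(0.875) = 0.796875 > 0, so the root lies in [0.75, 0.875]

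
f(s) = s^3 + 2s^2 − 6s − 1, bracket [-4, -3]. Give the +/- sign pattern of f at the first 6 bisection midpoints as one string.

m = -3.5, f(m) = 1.625 (+); new bracket [-4, -3.5]
m = -3.75, f(m) = -3.109375 (−); new bracket [-3.75, -3.5]
m = -3.625, f(m) = -0.603516 (−); new bracket [-3.625, -3.5]
m = -3.5625, f(m) = 0.5447 (+); new bracket [-3.625, -3.5625]
m = -3.59375, f(m) = -0.0208 (−); new bracket [-3.59375, -3.5625]
m = -3.578125, f(m) = 0.264 (+); new bracket [-3.59375, -3.578125]

+--+-+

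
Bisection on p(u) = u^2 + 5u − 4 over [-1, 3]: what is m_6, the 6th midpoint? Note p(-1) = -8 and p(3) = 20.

m = 1, p(m) = 2 (+); new bracket [-1, 1]
m = 0, p(m) = -4 (−); new bracket [0, 1]
m = 0.5, p(m) = -1.25 (−); new bracket [0.5, 1]
m = 0.75, p(m) = 0.3125 (+); new bracket [0.5, 0.75]
m = 0.625, p(m) = -0.4844 (−); new bracket [0.625, 0.75]
m = 0.6875, p(m) = -0.0898 (−); new bracket [0.6875, 0.75]

0.6875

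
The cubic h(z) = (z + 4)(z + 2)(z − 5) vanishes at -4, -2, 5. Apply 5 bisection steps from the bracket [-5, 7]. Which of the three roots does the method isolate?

5

z = 1 gives h = -60, negative; keep [1, 7]
z = 4 gives h = -48, negative; keep [4, 7]
z = 5.5 gives h = 35.625, positive; keep [4, 5.5]
z = 4.75 gives h = -14.7656, negative; keep [4.75, 5.5]
z = 5.125 gives h = 8.127, positive; keep [4.75, 5.125]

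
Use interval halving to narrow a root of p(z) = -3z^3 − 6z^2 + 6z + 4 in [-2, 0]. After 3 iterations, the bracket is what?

[-0.5, -0.25]

z = -1 gives p = -5, negative; keep [-1, 0]
z = -0.5 gives p = -0.125, negative; keep [-0.5, 0]
z = -0.25 gives p = 2.171875, positive; keep [-0.5, -0.25]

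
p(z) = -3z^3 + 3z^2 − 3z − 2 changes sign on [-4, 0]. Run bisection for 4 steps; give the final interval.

[-0.5, -0.25]

z = -2 gives p = 40, positive; keep [-2, 0]
z = -1 gives p = 7, positive; keep [-1, 0]
z = -0.5 gives p = 0.625, positive; keep [-0.5, 0]
z = -0.25 gives p = -1.0156, negative; keep [-0.5, -0.25]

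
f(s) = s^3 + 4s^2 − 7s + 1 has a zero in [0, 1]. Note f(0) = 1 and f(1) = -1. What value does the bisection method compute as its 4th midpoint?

0.1875

m = 0.5, f(m) = -1.375 (−); new bracket [0, 0.5]
m = 0.25, f(m) = -0.484375 (−); new bracket [0, 0.25]
m = 0.125, f(m) = 0.189453 (+); new bracket [0.125, 0.25]
m = 0.1875, f(m) = -0.1653 (−); new bracket [0.125, 0.1875]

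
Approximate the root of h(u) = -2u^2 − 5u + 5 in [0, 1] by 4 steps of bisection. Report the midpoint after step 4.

0.8125

h(0.5) = 2 > 0, so the root lies in [0.5, 1]
h(0.75) = 0.125 > 0, so the root lies in [0.75, 1]
h(0.875) = -0.90625 < 0, so the root lies in [0.75, 0.875]
h(0.8125) = -0.3828 < 0, so the root lies in [0.75, 0.8125]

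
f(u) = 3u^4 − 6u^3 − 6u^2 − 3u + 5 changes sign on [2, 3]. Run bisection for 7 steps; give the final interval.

midpoint 2.5: f = -16.5625 < 0 → [2.5, 3]
midpoint 2.75: f = -1.832031 < 0 → [2.75, 3]
midpoint 2.875: f = 9.160889 > 0 → [2.75, 2.875]
midpoint 2.8125: f = 3.3294 > 0 → [2.75, 2.8125]
midpoint 2.78125: f = 0.6675 > 0 → [2.75, 2.78125]
midpoint 2.765625: f = -0.6023 < 0 → [2.765625, 2.78125]
midpoint 2.7734375: f = 0.0275 > 0 → [2.765625, 2.7734375]

[2.765625, 2.7734375]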